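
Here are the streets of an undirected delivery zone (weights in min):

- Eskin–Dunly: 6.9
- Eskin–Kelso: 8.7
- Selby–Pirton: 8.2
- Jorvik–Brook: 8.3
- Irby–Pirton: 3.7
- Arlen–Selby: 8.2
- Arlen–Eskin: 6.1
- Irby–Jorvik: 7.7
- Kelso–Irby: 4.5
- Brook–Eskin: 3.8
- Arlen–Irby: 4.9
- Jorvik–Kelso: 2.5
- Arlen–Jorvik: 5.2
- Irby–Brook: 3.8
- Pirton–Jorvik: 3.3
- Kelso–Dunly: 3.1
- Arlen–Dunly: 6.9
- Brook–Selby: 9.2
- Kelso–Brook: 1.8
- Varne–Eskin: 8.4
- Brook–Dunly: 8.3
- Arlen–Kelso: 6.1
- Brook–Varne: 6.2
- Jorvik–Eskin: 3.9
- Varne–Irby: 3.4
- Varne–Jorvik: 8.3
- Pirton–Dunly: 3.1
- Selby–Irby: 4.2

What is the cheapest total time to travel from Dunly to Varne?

10.2 min

Enumerating some paths:
Dunly → Kelso → Brook → Varne: 3.1+1.8+6.2 = 11.1
Dunly → Pirton → Irby → Varne: 3.1+3.7+3.4 = 10.2
Dunly → Kelso → Irby → Varne: 3.1+4.5+3.4 = 11
The minimum is 10.2 min via Dunly → Pirton → Irby → Varne.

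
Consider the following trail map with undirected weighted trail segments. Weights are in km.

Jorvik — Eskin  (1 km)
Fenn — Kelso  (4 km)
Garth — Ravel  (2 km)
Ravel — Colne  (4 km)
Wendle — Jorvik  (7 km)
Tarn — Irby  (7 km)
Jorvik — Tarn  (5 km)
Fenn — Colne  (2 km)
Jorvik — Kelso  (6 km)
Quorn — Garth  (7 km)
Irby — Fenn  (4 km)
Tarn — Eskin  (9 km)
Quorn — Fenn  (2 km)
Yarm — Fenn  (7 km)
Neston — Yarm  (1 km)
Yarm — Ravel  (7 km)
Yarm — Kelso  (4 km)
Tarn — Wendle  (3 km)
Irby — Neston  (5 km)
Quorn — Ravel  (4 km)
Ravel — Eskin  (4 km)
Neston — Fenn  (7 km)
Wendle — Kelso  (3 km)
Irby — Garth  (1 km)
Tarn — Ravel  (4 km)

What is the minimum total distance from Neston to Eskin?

Shortest distances from Neston:
Neston: 0
Yarm: 1  (via Neston)
Kelso: 5  (via Yarm)
Irby: 5  (via Neston)
Garth: 6  (via Irby)
Fenn: 7  (via Neston)
Ravel: 8  (via Yarm)
Wendle: 8  (via Kelso)
Colne: 9  (via Fenn)
Quorn: 9  (via Fenn)
Jorvik: 11  (via Kelso)
Tarn: 11  (via Wendle)
Eskin: 12  (via Ravel)
Shortest route: Neston–Yarm–Ravel–Eskin = 12 km.

12 km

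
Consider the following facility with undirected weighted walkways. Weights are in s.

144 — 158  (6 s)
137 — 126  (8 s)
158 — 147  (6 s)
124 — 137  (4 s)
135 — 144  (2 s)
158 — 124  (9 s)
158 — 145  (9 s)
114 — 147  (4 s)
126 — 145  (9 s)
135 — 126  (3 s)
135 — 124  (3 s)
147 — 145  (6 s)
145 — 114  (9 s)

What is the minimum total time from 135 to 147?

14 s

Running Dijkstra from 135:
135: 0
144: 2  (via 135)
124: 3  (via 135)
126: 3  (via 135)
137: 7  (via 124)
158: 8  (via 144)
145: 12  (via 126)
147: 14  (via 158)
Shortest route: 135–144–158–147 = 14 s.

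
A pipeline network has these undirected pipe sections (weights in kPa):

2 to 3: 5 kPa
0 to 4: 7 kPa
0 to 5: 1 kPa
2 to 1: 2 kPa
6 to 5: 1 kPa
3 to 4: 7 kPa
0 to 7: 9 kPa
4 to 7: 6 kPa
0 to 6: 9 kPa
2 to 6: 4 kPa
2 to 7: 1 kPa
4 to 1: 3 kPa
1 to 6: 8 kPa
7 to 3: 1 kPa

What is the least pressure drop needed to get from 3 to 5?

Shortest distances from 3:
3: 0
7: 1  (via 3)
2: 2  (via 7)
1: 4  (via 2)
6: 6  (via 2)
4: 7  (via 3)
5: 7  (via 6)
Shortest route: 3 → 7 → 2 → 6 → 5 = 7 kPa.

7 kPa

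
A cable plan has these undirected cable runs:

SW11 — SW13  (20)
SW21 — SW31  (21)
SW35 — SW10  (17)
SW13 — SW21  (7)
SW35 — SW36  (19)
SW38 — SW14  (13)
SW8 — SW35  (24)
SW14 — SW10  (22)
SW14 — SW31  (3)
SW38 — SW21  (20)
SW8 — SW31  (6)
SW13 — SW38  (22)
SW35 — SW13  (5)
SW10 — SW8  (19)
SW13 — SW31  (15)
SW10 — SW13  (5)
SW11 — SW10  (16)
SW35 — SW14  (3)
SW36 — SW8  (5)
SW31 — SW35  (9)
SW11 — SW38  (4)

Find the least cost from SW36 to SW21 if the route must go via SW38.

Best SW36 to SW38: SW36 → SW8 → SW31 → SW14 → SW38 costing 27
Best SW38 to SW21: SW38 → SW21 costing 20
Total via SW38: 27 + 20 = 47.

47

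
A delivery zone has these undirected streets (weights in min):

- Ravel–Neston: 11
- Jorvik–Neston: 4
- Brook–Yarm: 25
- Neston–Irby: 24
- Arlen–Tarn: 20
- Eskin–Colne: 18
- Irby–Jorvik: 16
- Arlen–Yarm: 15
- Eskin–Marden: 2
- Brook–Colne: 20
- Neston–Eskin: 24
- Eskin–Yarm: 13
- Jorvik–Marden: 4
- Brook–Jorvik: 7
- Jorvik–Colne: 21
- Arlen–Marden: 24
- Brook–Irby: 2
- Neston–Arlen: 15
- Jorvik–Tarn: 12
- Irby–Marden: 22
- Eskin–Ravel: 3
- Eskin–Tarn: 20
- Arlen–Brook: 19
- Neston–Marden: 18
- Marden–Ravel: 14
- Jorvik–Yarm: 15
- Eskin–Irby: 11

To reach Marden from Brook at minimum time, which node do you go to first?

Candidate routes:
Brook - Irby - Eskin - Marden: 2+11+2 = 15
Brook - Jorvik - Marden: 7+4 = 11
Brook - Irby - Jorvik - Marden: 2+16+4 = 22
Cheapest is Brook - Jorvik - Marden at 11 min.
So from Brook the first move is to Jorvik.

Jorvik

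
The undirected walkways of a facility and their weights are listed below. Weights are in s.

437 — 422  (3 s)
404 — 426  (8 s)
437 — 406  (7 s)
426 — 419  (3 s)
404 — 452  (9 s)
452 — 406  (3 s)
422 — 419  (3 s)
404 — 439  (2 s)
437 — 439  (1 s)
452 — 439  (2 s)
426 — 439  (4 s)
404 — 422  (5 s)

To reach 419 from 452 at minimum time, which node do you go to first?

439

Candidate routes:
452–439–426–419: 2+4+3 = 9
452–439–404–422–419: 2+2+5+3 = 12
Cheapest is 452–439–426–419 at 9 s.
So from 452 the first move is to 439.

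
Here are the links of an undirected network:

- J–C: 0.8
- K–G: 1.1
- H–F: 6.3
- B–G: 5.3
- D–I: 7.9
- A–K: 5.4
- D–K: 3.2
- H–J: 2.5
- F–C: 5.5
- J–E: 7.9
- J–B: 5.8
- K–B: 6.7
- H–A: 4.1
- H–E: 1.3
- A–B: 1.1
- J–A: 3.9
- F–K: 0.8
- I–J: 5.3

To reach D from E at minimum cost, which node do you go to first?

Compare a few routes:
E - H - A - K - D: 1.3+4.1+5.4+3.2 = 14
E - H - J - C - F - K - D: 1.3+2.5+0.8+5.5+0.8+3.2 = 14.1
E - H - F - K - D: 1.3+6.3+0.8+3.2 = 11.6
Cheapest is E - H - F - K - D at 11.6.
So from E the first move is to H.

H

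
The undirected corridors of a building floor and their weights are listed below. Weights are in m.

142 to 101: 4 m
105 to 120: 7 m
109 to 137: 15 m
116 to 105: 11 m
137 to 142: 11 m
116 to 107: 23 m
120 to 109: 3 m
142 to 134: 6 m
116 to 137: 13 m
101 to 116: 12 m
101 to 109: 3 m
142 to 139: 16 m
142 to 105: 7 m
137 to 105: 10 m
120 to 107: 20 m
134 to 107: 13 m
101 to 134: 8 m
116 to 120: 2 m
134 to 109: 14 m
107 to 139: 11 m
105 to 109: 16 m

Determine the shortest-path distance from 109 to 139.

23 m

Enumerating some paths:
109–101–142–139: 3+4+16 = 23
109–120–105–142–139: 3+7+7+16 = 33
109–101–134–142–139: 3+8+6+16 = 33
The minimum is 23 m via 109–101–142–139.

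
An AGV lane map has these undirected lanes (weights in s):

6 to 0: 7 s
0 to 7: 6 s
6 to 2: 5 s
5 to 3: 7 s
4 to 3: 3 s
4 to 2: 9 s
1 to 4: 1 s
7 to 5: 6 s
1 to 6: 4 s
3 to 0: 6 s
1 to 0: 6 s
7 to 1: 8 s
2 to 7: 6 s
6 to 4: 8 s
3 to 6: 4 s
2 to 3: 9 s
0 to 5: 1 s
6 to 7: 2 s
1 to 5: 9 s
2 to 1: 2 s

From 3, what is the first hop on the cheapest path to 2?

Candidate routes:
3–4–1–2: 3+1+2 = 6
3–2: 9 = 9
3–6–1–2: 4+4+2 = 10
3–6–2: 4+5 = 9
Cheapest is 3–4–1–2 at 6 s.
So from 3 the first move is to 4.

4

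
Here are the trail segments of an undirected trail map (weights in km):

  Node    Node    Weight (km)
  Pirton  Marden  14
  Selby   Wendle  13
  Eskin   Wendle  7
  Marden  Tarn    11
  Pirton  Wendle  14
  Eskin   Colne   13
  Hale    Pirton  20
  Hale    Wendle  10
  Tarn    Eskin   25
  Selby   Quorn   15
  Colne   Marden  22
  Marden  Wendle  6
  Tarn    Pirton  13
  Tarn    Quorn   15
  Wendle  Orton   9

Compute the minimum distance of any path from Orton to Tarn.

Candidate routes:
Orton → Wendle → Pirton → Tarn: 9+14+13 = 36
Orton → Wendle → Marden → Tarn: 9+6+11 = 26
Orton → Wendle → Eskin → Tarn: 9+7+25 = 41
The minimum is 26 km via Orton → Wendle → Marden → Tarn.

26 km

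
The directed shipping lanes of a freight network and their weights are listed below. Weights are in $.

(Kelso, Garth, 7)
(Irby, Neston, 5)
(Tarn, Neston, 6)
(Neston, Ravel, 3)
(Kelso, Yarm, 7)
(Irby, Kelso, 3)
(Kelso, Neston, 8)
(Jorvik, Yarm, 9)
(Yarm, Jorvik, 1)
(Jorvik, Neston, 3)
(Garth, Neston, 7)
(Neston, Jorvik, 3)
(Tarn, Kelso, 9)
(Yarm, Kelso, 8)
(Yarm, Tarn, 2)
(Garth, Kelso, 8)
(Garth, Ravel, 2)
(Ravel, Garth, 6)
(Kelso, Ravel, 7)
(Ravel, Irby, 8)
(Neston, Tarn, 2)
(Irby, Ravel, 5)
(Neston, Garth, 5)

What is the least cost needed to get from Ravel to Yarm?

Shortest distances from Ravel:
Ravel: 0
Garth: 6  (via Ravel)
Irby: 8  (via Ravel)
Kelso: 11  (via Irby)
Neston: 13  (via Garth)
Tarn: 15  (via Neston)
Jorvik: 16  (via Neston)
Yarm: 18  (via Kelso)
Shortest route: Ravel–Irby–Kelso–Yarm = $18.

$18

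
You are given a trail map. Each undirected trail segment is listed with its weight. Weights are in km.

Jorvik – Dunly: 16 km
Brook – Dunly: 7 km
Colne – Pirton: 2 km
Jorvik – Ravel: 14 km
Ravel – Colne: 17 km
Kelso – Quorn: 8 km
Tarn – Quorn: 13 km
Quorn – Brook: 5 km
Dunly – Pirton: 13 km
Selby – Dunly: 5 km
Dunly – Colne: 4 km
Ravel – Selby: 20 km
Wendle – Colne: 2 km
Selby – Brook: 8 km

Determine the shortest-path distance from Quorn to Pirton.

18 km

Compare a few routes:
Quorn - Brook - Dunly - Colne - Pirton: 5+7+4+2 = 18
Quorn - Brook - Selby - Dunly - Colne - Pirton: 5+8+5+4+2 = 24
Quorn - Brook - Dunly - Pirton: 5+7+13 = 25
The minimum is 18 km via Quorn - Brook - Dunly - Colne - Pirton.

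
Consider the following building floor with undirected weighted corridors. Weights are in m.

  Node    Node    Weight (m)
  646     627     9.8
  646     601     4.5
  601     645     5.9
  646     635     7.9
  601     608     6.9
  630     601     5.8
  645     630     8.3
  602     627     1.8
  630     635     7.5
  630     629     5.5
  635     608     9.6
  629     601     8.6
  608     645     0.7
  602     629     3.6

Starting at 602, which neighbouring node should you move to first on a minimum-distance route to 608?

629

Enumerating some paths:
602–629–601–645–608: 3.6+8.6+5.9+0.7 = 18.8
602–629–630–645–608: 3.6+5.5+8.3+0.7 = 18.1
The minimum is 18.1 m via 602–629–630–645–608.
So from 602 the first move is to 629.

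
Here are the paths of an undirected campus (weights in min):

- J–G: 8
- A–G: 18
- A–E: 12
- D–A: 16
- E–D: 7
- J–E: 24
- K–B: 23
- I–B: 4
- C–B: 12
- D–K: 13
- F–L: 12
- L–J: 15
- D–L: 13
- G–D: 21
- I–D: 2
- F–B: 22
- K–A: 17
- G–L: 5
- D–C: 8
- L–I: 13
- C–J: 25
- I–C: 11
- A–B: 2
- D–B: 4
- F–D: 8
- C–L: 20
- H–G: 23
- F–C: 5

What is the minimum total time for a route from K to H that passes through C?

Best K to C: K → D → C costing 21
Best C to H: C → F → L → G → H costing 45
Total via C: 21 + 45 = 66 min.

66 min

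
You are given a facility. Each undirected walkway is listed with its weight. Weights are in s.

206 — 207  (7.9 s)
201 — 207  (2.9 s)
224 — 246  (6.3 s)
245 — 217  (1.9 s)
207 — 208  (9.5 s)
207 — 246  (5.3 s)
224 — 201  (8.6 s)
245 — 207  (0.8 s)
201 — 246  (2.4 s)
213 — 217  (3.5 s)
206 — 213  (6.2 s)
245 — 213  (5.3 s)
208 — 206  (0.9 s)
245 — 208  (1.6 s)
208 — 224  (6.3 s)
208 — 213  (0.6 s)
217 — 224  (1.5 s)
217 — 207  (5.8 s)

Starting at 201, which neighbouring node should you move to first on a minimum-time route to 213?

207

Enumerating some paths:
201 → 207 → 245 → 213: 2.9+0.8+5.3 = 9
201 → 207 → 245 → 208 → 213: 2.9+0.8+1.6+0.6 = 5.9
201 → 207 → 245 → 217 → 213: 2.9+0.8+1.9+3.5 = 9.1
201 → 246 → 207 → 245 → 208 → 213: 2.4+5.3+0.8+1.6+0.6 = 10.7
Cheapest is 201 → 207 → 245 → 208 → 213 at 5.9 s.
So from 201 the first move is to 207.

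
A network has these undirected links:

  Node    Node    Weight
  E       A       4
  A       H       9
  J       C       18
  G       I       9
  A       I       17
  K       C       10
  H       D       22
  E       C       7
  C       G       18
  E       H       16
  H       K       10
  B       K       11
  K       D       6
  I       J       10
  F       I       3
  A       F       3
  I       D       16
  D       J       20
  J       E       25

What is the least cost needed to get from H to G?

24

Shortest distances from H:
H: 0
A: 9  (via H)
K: 10  (via H)
F: 12  (via A)
E: 13  (via A)
I: 15  (via F)
D: 16  (via K)
C: 20  (via K)
B: 21  (via K)
G: 24  (via I)
Shortest route: H → A → F → I → G = 24.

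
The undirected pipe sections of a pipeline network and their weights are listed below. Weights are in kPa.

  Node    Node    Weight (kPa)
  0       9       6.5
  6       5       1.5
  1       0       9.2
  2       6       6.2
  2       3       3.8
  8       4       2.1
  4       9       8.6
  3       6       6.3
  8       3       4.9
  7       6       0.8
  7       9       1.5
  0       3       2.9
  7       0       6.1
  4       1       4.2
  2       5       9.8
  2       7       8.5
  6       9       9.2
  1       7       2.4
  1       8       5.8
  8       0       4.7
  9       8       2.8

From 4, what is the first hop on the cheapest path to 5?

8

Compare a few routes:
4–8–1–7–6–5: 2.1+5.8+2.4+0.8+1.5 = 12.6
4–9–7–6–5: 8.6+1.5+0.8+1.5 = 12.4
4–1–7–6–5: 4.2+2.4+0.8+1.5 = 8.9
4–8–9–7–6–5: 2.1+2.8+1.5+0.8+1.5 = 8.7
Cheapest is 4–8–9–7–6–5 at 8.7 kPa.
So from 4 the first move is to 8.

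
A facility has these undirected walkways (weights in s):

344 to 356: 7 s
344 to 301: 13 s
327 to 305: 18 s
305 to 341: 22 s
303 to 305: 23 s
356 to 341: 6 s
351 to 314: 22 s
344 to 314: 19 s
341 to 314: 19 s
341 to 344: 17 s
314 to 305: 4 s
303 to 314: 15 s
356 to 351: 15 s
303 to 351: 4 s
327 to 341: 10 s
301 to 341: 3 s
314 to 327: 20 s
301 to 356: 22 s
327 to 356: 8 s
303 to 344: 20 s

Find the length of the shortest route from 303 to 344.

Compare a few routes:
303 - 344: 20 = 20
303 - 351 - 356 - 344: 4+15+7 = 26
Cheapest is 303 - 344 at 20 s.

20 s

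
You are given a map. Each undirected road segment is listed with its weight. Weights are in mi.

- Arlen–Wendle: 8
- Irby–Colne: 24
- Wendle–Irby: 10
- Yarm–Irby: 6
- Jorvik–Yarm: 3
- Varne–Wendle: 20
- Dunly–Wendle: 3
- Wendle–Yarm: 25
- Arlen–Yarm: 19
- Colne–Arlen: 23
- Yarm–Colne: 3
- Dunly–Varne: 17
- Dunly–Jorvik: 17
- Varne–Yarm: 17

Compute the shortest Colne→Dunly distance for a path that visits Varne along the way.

Shortest Colne→Varne: Colne–Yarm–Varne = 20
Best Varne to Dunly: Varne–Dunly costing 17
Total via Varne: 20 + 17 = 37 mi.

37 mi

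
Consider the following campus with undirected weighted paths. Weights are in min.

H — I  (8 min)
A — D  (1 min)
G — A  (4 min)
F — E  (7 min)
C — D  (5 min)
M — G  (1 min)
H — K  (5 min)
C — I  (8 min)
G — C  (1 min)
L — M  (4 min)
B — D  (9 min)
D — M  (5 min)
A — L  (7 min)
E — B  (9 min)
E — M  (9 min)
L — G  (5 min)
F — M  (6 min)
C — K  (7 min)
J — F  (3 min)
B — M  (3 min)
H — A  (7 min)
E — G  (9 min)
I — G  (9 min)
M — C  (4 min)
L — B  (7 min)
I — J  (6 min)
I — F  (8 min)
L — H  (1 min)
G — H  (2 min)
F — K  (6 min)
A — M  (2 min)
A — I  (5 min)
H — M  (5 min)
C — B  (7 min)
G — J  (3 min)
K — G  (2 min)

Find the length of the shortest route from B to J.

7 min

Compare a few routes:
B–M–C–G–J: 3+4+1+3 = 11
B–M–G–J: 3+1+3 = 7
B–C–G–J: 7+1+3 = 11
The minimum is 7 min via B–M–G–J.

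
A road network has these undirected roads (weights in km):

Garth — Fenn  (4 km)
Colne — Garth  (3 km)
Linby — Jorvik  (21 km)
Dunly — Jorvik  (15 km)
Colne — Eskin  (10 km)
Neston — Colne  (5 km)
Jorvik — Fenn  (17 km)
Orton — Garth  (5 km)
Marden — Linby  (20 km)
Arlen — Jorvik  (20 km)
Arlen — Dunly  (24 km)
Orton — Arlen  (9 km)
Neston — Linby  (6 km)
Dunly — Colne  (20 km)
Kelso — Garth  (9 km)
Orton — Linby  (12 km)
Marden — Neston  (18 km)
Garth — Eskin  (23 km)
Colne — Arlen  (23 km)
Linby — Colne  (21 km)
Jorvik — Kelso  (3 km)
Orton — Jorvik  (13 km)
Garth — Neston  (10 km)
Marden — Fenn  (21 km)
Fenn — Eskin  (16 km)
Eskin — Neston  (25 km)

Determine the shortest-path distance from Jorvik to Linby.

Settle nodes by increasing distance from Jorvik:
Jorvik: 0
Kelso: 3  (via Jorvik)
Garth: 12  (via Kelso)
Orton: 13  (via Jorvik)
Dunly: 15  (via Jorvik)
Colne: 15  (via Garth)
Fenn: 16  (via Garth)
Neston: 20  (via Colne)
Arlen: 20  (via Jorvik)
Linby: 21  (via Jorvik)
Shortest route: Jorvik → Linby = 21 km.

21 km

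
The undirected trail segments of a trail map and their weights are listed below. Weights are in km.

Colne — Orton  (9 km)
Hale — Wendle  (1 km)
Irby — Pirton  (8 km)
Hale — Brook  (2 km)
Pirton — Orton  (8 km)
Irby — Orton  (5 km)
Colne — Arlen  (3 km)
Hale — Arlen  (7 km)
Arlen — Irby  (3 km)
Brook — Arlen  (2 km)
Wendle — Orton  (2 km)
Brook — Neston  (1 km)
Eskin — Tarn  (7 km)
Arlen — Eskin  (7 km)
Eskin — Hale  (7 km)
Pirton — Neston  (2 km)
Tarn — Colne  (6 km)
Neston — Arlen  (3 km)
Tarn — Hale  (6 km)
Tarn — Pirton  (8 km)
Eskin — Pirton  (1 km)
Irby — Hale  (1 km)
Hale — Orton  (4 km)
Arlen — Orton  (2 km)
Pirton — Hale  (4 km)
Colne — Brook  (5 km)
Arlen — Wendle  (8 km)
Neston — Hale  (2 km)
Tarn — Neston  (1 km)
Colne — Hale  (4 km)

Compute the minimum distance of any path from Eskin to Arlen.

Enumerating some paths:
Eskin - Arlen: 7 = 7
Eskin - Pirton - Neston - Arlen: 1+2+3 = 6
Cheapest is Eskin - Pirton - Neston - Arlen at 6 km.

6 km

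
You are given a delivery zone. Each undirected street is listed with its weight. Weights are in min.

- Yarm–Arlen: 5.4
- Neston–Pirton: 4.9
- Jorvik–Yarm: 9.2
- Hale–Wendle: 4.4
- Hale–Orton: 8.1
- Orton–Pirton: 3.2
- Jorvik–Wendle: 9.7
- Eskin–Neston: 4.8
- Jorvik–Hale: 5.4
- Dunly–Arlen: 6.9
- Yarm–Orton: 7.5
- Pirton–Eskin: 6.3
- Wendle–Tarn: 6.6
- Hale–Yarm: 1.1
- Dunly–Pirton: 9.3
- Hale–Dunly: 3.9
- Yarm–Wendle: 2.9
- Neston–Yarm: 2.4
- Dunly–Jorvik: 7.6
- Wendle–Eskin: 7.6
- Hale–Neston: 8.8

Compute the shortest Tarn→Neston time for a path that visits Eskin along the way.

Best Tarn to Eskin: Tarn–Wendle–Eskin costing 14.2
Shortest Eskin→Neston: Eskin–Neston = 4.8
Total via Eskin: 14.2 + 4.8 = 19 min.

19 min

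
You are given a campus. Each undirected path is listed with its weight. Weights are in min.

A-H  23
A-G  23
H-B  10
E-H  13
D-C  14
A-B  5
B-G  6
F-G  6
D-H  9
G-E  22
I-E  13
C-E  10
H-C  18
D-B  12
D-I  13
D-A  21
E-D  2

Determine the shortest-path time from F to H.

Candidate routes:
F - G - B - H: 6+6+10 = 22
F - G - B - D - H: 6+6+12+9 = 33
Cheapest is F - G - B - H at 22 min.

22 min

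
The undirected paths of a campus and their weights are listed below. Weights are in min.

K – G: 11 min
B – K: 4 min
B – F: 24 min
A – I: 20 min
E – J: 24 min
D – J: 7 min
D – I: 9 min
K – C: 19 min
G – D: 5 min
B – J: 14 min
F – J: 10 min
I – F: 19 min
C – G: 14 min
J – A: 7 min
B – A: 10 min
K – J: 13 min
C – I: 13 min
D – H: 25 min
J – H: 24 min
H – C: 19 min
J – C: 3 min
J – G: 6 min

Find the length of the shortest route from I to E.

40 min

Compare a few routes:
I - D - G - J - E: 9+5+6+24 = 44
I - D - J - E: 9+7+24 = 40
Cheapest is I - D - J - E at 40 min.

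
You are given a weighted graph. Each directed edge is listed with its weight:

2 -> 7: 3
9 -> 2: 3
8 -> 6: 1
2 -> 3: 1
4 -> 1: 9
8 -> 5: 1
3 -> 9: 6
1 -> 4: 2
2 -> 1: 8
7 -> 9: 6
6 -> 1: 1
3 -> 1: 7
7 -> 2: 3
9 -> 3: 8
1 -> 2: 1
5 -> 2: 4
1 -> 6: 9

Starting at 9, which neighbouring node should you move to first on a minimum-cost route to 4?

Enumerating some paths:
9–3–1–4: 8+7+2 = 17
9–2–1–4: 3+8+2 = 13
Cheapest is 9–2–1–4 at 13.
So from 9 the first move is to 2.

2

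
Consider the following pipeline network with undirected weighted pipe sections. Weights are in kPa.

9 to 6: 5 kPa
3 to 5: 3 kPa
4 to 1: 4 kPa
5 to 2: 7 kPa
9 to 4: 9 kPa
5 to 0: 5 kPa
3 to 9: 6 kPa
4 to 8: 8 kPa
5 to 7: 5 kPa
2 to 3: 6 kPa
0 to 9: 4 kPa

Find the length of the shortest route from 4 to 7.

Compare a few routes:
4–9–0–5–7: 9+4+5+5 = 23
4–9–3–2–5–7: 9+6+6+7+5 = 33
The minimum is 23 kPa via 4–9–0–5–7.

23 kPa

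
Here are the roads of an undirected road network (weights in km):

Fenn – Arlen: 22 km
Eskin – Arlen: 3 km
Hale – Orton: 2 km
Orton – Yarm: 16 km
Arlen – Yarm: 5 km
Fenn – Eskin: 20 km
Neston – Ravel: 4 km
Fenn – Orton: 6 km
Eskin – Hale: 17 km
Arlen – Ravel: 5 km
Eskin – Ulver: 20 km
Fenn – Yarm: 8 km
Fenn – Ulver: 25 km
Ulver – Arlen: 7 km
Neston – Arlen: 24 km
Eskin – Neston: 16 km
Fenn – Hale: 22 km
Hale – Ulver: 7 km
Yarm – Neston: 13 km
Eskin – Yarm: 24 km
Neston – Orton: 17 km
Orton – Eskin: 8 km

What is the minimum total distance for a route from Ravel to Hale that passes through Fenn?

Shortest Ravel→Fenn: Ravel → Arlen → Yarm → Fenn = 18
Shortest Fenn→Hale: Fenn → Orton → Hale = 8
Total via Fenn: 18 + 8 = 26 km.

26 km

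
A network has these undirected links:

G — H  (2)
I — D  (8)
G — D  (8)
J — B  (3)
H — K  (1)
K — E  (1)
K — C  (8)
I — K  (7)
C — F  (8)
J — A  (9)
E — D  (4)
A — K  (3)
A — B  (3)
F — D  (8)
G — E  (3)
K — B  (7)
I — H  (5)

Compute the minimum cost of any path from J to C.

Running Dijkstra from J:
J: 0
B: 3  (via J)
A: 6  (via B)
K: 9  (via A)
E: 10  (via K)
H: 10  (via K)
G: 12  (via H)
D: 14  (via E)
I: 15  (via H)
C: 17  (via K)
Shortest route: J–B–A–K–C = 17.

17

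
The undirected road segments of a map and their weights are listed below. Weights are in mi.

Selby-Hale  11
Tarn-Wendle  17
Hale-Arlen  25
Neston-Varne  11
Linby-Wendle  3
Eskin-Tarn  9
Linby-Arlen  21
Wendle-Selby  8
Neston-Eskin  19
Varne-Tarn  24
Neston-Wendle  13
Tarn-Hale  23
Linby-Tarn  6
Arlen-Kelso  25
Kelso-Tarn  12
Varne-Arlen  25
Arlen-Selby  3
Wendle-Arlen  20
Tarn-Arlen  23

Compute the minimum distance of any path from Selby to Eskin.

26 mi

Running Dijkstra from Selby:
Selby: 0
Arlen: 3  (via Selby)
Wendle: 8  (via Selby)
Hale: 11  (via Selby)
Linby: 11  (via Wendle)
Tarn: 17  (via Linby)
Neston: 21  (via Wendle)
Eskin: 26  (via Tarn)
Shortest route: Selby → Wendle → Linby → Tarn → Eskin = 26 mi.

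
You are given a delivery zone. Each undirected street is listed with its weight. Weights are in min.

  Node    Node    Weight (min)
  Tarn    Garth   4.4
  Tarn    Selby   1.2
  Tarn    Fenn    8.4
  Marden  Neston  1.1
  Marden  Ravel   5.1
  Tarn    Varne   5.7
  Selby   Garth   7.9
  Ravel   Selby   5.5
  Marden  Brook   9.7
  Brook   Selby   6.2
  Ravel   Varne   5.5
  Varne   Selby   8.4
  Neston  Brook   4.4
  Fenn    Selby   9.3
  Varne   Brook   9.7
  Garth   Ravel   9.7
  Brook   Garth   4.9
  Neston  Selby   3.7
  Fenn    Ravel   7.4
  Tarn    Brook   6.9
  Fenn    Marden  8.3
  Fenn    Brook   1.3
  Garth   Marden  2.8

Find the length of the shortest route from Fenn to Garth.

6.2 min

Shortest distances from Fenn:
Fenn: 0
Brook: 1.3  (via Fenn)
Neston: 5.7  (via Brook)
Garth: 6.2  (via Brook)
Shortest route: Fenn → Brook → Garth = 6.2 min.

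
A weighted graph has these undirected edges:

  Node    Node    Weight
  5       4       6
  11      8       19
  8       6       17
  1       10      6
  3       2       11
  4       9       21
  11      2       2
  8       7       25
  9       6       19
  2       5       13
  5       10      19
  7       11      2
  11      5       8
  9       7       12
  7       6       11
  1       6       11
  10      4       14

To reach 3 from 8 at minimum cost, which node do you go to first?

Candidate routes:
8 → 11 → 2 → 3: 19+2+11 = 32
8 → 7 → 11 → 2 → 3: 25+2+2+11 = 40
8 → 6 → 7 → 11 → 2 → 3: 17+11+2+2+11 = 43
Cheapest is 8 → 11 → 2 → 3 at 32.
So from 8 the first move is to 11.

11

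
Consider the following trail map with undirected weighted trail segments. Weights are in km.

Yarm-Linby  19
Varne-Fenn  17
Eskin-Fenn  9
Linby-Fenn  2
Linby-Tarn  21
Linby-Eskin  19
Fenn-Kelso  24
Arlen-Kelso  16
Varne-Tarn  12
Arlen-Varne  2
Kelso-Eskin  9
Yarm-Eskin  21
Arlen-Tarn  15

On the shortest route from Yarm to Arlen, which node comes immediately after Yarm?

Linby

Compare a few routes:
Yarm → Eskin → Kelso → Arlen: 21+9+16 = 46
Yarm → Linby → Fenn → Varne → Arlen: 19+2+17+2 = 40
Cheapest is Yarm → Linby → Fenn → Varne → Arlen at 40 km.
So from Yarm the first move is to Linby.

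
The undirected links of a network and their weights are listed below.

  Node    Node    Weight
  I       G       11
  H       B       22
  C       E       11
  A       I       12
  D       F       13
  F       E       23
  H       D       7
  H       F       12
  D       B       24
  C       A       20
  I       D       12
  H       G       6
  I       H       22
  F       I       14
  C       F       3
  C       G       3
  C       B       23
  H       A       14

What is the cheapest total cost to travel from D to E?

27

Running Dijkstra from D:
D: 0
H: 7  (via D)
I: 12  (via D)
F: 13  (via D)
G: 13  (via H)
C: 16  (via F)
A: 21  (via H)
B: 24  (via D)
E: 27  (via C)
Shortest route: D–F–C–E = 27.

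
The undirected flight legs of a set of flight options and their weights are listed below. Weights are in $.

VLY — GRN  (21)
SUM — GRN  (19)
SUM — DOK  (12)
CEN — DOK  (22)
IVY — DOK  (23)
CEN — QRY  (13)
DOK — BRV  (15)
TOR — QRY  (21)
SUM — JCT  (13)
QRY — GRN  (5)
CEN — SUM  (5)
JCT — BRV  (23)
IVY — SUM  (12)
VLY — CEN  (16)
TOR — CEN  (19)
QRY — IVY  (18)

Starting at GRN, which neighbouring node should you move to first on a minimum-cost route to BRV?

SUM

Compare a few routes:
GRN - SUM - DOK - BRV: 19+12+15 = 46
GRN - QRY - CEN - SUM - DOK - BRV: 5+13+5+12+15 = 50
Cheapest is GRN - SUM - DOK - BRV at $46.
So from GRN the first move is to SUM.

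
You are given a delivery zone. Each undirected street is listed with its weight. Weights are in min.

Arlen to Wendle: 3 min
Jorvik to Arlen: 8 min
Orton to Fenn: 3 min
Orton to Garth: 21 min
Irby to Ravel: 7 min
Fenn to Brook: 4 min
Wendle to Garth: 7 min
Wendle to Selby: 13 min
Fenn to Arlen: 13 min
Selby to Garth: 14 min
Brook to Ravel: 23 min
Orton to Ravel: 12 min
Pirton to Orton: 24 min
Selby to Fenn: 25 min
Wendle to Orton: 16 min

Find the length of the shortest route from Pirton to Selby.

52 min

Candidate routes:
Pirton → Orton → Fenn → Selby: 24+3+25 = 52
Pirton → Orton → Wendle → Selby: 24+16+13 = 53
Pirton → Orton → Fenn → Arlen → Wendle → Selby: 24+3+13+3+13 = 56
Cheapest is Pirton → Orton → Fenn → Selby at 52 min.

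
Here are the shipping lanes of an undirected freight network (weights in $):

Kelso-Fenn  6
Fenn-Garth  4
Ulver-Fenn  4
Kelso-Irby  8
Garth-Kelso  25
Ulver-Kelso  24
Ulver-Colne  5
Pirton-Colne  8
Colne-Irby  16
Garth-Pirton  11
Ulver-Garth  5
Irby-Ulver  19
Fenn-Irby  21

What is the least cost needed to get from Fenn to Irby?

$14

Running Dijkstra from Fenn:
Fenn: 0
Ulver: 4  (via Fenn)
Garth: 4  (via Fenn)
Kelso: 6  (via Fenn)
Colne: 9  (via Ulver)
Irby: 14  (via Kelso)
Shortest route: Fenn → Kelso → Irby = $14.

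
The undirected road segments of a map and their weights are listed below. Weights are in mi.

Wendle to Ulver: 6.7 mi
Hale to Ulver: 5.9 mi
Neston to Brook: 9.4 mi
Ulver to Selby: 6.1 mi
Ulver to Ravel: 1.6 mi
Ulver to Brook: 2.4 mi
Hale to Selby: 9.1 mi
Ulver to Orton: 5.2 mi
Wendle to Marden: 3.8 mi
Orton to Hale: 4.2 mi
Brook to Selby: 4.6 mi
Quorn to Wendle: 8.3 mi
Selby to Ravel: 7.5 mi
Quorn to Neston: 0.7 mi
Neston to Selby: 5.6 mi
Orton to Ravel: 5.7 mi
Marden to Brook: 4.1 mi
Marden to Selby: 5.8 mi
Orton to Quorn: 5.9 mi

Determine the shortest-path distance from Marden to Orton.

Settle nodes by increasing distance from Marden:
Marden: 0
Wendle: 3.8  (via Marden)
Brook: 4.1  (via Marden)
Selby: 5.8  (via Marden)
Ulver: 6.5  (via Brook)
Ravel: 8.1  (via Ulver)
Neston: 11.4  (via Selby)
Orton: 11.7  (via Ulver)
Shortest route: Marden → Brook → Ulver → Orton = 11.7 mi.

11.7 mi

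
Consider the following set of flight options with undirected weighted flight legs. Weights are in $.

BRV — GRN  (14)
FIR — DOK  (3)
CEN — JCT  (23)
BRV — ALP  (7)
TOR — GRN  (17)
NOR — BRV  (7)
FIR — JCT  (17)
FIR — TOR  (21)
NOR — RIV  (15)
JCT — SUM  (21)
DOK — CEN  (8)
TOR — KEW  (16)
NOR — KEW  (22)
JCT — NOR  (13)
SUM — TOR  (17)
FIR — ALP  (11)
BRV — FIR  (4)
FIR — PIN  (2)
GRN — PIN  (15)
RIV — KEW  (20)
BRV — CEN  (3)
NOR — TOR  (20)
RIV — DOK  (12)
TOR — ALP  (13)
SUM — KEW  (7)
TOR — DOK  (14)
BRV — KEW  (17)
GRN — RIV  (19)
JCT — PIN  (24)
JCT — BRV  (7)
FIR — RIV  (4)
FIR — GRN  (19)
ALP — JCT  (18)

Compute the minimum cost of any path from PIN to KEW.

$23

Candidate routes:
PIN → FIR → BRV → KEW: 2+4+17 = 23
PIN → FIR → RIV → KEW: 2+4+20 = 26
PIN → FIR → DOK → CEN → BRV → KEW: 2+3+8+3+17 = 33
Cheapest is PIN → FIR → BRV → KEW at $23.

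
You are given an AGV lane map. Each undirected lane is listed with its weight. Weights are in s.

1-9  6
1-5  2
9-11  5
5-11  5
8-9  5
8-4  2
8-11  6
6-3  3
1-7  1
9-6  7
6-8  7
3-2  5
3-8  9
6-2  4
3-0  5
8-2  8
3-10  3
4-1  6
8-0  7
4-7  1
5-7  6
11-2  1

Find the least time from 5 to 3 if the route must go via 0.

Best 5 to 0: 5 → 1 → 7 → 4 → 8 → 0 costing 13
Best 0 to 3: 0 → 3 costing 5
Total via 0: 13 + 5 = 18 s.

18 s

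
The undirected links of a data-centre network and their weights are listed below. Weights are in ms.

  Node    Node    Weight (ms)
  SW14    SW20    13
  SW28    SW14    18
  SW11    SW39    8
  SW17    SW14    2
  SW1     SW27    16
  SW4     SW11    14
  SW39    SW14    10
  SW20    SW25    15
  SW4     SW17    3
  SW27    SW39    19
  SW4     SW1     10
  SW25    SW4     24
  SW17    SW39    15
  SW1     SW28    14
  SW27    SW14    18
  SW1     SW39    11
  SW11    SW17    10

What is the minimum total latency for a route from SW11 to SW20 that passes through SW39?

31 ms

Shortest SW11→SW39: SW11 → SW39 = 8
Best SW39 to SW20: SW39 → SW14 → SW20 costing 23
Total via SW39: 8 + 23 = 31 ms.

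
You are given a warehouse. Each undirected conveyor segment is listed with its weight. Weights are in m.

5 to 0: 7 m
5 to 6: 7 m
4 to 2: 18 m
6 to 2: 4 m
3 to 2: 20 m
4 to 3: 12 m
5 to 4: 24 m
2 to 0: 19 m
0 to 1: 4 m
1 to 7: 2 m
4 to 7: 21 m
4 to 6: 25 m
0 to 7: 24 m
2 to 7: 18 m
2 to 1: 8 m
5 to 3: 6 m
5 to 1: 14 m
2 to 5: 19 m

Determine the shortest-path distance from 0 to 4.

25 m

Running Dijkstra from 0:
0: 0
1: 4  (via 0)
7: 6  (via 1)
5: 7  (via 0)
2: 12  (via 1)
3: 13  (via 5)
6: 14  (via 5)
4: 25  (via 3)
Shortest route: 0–5–3–4 = 25 m.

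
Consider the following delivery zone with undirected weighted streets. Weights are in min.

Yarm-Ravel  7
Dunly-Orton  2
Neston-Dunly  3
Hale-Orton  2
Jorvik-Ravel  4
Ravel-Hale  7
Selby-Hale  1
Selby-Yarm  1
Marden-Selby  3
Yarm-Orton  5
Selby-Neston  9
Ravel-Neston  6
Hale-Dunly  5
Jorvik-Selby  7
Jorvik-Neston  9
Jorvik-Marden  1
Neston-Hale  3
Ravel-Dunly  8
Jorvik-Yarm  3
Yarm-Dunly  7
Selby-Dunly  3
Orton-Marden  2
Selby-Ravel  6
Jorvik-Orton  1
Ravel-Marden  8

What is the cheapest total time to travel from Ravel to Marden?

Shortest distances from Ravel:
Ravel: 0
Jorvik: 4  (via Ravel)
Marden: 5  (via Jorvik)
Shortest route: Ravel → Jorvik → Marden = 5 min.

5 min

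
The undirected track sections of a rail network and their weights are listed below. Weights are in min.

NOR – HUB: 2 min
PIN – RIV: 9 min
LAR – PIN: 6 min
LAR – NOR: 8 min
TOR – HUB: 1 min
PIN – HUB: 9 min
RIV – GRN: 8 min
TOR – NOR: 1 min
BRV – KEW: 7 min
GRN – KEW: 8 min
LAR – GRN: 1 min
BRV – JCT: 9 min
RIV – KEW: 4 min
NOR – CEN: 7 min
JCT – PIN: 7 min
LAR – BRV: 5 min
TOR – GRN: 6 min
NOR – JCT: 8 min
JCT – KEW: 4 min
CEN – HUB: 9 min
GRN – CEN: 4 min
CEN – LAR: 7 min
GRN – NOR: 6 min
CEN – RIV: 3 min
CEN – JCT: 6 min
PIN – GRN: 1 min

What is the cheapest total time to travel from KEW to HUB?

Running Dijkstra from KEW:
KEW: 0
JCT: 4  (via KEW)
RIV: 4  (via KEW)
CEN: 7  (via RIV)
BRV: 7  (via KEW)
GRN: 8  (via KEW)
LAR: 9  (via GRN)
PIN: 9  (via GRN)
NOR: 12  (via JCT)
TOR: 13  (via NOR)
HUB: 14  (via NOR)
Shortest route: KEW–JCT–NOR–HUB = 14 min.

14 min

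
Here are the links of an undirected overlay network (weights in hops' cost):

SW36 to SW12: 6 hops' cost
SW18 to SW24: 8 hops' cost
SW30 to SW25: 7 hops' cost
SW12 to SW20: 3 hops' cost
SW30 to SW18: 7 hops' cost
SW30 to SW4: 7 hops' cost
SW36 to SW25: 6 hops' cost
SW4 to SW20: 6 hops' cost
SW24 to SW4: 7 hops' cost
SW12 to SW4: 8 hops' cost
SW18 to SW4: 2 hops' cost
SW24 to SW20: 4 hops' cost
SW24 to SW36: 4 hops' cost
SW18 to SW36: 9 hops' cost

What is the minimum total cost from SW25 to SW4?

14 hops' cost

Candidate routes:
SW25 - SW36 - SW24 - SW4: 6+4+7 = 17
SW25 - SW30 - SW4: 7+7 = 14
SW25 - SW30 - SW18 - SW4: 7+7+2 = 16
Cheapest is SW25 - SW30 - SW4 at 14 hops' cost.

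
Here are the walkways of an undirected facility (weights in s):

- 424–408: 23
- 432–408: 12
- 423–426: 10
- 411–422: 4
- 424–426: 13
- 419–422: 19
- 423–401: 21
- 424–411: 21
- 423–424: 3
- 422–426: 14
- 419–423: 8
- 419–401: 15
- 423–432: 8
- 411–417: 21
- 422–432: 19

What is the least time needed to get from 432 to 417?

44 s

Running Dijkstra from 432:
432: 0
423: 8  (via 432)
424: 11  (via 423)
408: 12  (via 432)
419: 16  (via 423)
426: 18  (via 423)
422: 19  (via 432)
411: 23  (via 422)
401: 29  (via 423)
417: 44  (via 411)
Shortest route: 432 → 422 → 411 → 417 = 44 s.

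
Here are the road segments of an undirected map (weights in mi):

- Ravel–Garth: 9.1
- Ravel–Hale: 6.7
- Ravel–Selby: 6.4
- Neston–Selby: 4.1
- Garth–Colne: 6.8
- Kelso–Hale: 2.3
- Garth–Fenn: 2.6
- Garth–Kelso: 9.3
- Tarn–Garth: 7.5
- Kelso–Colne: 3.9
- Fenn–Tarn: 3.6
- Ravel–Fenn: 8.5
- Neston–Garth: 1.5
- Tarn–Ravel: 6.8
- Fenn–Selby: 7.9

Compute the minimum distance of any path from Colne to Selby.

Compare a few routes:
Colne–Kelso–Garth–Neston–Selby: 3.9+9.3+1.5+4.1 = 18.8
Colne–Garth–Fenn–Selby: 6.8+2.6+7.9 = 17.3
Colne–Garth–Neston–Selby: 6.8+1.5+4.1 = 12.4
The minimum is 12.4 mi via Colne–Garth–Neston–Selby.

12.4 mi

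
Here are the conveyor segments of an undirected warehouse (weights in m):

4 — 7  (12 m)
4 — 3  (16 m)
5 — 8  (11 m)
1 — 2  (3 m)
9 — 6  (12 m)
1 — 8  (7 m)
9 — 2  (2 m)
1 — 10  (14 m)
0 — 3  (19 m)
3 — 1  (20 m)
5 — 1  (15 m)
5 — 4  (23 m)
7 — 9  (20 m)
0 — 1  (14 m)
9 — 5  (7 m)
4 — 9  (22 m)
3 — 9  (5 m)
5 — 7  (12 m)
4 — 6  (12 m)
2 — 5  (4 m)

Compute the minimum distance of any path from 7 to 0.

33 m

Enumerating some paths:
7–5–2–1–0: 12+4+3+14 = 33
7–5–9–2–1–0: 12+7+2+3+14 = 38
The minimum is 33 m via 7–5–2–1–0.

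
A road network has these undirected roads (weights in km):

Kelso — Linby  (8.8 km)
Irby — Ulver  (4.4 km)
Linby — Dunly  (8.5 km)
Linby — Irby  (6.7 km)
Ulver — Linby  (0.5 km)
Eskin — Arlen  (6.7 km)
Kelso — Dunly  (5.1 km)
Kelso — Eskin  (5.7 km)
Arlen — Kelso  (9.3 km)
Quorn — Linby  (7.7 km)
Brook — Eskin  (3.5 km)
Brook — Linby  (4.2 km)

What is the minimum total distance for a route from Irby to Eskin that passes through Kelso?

19.4 km

Shortest Irby→Kelso: Irby → Ulver → Linby → Kelso = 13.7
Shortest Kelso→Eskin: Kelso → Eskin = 5.7
Total via Kelso: 13.7 + 5.7 = 19.4 km.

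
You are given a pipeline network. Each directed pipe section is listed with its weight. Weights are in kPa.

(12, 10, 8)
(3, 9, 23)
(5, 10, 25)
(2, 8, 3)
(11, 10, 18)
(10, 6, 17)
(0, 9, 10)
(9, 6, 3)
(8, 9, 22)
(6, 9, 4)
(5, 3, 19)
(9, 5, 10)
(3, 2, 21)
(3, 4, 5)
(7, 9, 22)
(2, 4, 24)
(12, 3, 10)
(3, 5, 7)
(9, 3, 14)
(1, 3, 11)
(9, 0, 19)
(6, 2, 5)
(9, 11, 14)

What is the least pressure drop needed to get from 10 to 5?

Compare a few routes:
10 → 6 → 2 → 8 → 9 → 5: 17+5+3+22+10 = 57
10 → 6 → 9 → 5: 17+4+10 = 31
10 → 6 → 9 → 3 → 5: 17+4+14+7 = 42
Cheapest is 10 → 6 → 9 → 5 at 31 kPa.

31 kPa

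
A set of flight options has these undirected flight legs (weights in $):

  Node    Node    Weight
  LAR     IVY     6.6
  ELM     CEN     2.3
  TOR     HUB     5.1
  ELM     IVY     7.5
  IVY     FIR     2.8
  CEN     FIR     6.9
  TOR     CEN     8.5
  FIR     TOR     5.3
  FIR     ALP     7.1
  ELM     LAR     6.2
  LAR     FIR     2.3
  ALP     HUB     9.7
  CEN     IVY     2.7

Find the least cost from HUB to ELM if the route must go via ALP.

$24.6

Best HUB to ALP: HUB → ALP costing 9.7
Shortest ALP→ELM: ALP → FIR → IVY → CEN → ELM = 14.9
Total via ALP: 9.7 + 14.9 = $24.6.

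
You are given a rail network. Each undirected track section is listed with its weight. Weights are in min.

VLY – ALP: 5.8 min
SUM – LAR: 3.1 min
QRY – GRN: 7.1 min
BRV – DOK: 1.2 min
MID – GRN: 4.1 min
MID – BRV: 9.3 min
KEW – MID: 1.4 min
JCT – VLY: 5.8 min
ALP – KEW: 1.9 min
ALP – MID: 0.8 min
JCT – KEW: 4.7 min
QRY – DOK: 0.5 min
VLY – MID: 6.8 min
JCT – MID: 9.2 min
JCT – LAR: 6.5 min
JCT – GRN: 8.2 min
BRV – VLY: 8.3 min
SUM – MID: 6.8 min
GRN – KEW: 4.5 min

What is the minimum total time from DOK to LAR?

Settle nodes by increasing distance from DOK:
DOK: 0
QRY: 0.5  (via DOK)
BRV: 1.2  (via DOK)
GRN: 7.6  (via QRY)
VLY: 9.5  (via BRV)
MID: 10.5  (via BRV)
ALP: 11.3  (via MID)
KEW: 11.9  (via MID)
JCT: 15.3  (via VLY)
SUM: 17.3  (via MID)
LAR: 20.4  (via SUM)
Shortest route: DOK → BRV → MID → SUM → LAR = 20.4 min.

20.4 min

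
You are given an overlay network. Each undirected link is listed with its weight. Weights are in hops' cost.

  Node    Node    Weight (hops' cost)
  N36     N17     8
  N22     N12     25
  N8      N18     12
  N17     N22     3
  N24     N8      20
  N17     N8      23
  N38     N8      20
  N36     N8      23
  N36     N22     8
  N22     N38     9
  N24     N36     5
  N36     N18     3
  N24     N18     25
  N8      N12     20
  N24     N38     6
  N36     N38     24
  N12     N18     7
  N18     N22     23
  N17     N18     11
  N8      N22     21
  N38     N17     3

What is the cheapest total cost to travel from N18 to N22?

11 hops' cost

Running Dijkstra from N18:
N18: 0
N36: 3  (via N18)
N12: 7  (via N18)
N24: 8  (via N36)
N22: 11  (via N36)
Shortest route: N18 → N36 → N22 = 11 hops' cost.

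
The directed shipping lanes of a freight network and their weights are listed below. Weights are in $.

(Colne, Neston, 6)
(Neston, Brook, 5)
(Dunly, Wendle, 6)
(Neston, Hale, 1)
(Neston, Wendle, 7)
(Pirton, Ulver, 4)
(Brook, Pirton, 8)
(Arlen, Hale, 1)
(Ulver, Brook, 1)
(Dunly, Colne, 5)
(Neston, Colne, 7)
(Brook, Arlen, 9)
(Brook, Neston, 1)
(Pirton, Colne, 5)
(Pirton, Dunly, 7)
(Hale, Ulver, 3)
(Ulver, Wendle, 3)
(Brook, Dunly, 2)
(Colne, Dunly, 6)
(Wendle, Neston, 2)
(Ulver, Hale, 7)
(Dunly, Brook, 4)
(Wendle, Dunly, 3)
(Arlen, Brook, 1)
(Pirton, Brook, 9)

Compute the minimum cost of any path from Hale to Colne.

Shortest distances from Hale:
Hale: 0
Ulver: 3  (via Hale)
Brook: 4  (via Ulver)
Neston: 5  (via Brook)
Dunly: 6  (via Brook)
Wendle: 6  (via Ulver)
Colne: 11  (via Dunly)
Shortest route: Hale → Ulver → Brook → Dunly → Colne = $11.

$11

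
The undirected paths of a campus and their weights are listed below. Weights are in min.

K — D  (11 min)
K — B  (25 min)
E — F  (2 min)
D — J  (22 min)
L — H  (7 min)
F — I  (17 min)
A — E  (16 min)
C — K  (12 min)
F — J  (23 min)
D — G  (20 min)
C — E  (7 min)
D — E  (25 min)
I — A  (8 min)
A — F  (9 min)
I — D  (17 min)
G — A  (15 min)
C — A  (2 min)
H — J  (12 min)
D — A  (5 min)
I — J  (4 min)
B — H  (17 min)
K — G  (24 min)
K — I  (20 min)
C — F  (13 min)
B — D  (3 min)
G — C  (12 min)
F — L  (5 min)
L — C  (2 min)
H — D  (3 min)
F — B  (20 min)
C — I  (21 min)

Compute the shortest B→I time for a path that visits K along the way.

Shortest B→K: B–D–K = 14
Shortest K→I: K–I = 20
Total via K: 14 + 20 = 34 min.

34 min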